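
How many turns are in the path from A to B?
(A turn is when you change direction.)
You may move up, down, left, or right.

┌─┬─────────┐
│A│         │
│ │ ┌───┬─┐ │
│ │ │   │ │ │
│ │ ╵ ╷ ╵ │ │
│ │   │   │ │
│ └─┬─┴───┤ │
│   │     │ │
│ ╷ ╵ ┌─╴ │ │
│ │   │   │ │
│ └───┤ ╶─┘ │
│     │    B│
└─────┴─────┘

Directions: down, down, down, right, down, right, up, right, right, down, left, down, right, right
Number of turns: 9

Solution:

┌─┬─────────┐
│A│         │
│ │ ┌───┬─┐ │
│↓│ │   │ │ │
│ │ ╵ ╷ ╵ │ │
│↓│   │   │ │
│ └─┬─┴───┤ │
│↳ ↓│↱ → ↓│ │
│ ╷ ╵ ┌─╴ │ │
│ │↳ ↑│↓ ↲│ │
│ └───┤ ╶─┘ │
│     │↳ → B│
└─────┴─────┘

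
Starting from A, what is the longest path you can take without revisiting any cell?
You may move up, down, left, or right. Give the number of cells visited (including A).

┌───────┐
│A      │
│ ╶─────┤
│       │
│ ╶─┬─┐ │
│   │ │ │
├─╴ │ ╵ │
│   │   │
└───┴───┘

Finding longest simple path using DFS:
Start: (0, 0)
Longest path visits 9 cells
Path: A → down → right → right → right → down → down → left → up

Solution:

┌───────┐
│A      │
│ ╶─────┤
│↳ → → ↓│
│ ╶─┬─┐ │
│   │B│↓│
├─╴ │ ╵ │
│   │↑ ↲│
└───┴───┘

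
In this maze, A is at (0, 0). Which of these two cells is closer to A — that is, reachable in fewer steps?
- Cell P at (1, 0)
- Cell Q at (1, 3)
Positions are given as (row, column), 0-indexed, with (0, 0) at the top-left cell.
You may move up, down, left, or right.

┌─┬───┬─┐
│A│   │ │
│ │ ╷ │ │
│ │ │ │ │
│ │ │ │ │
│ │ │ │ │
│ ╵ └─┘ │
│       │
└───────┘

Shortest path A → P at (1, 0): 1 steps
Shortest path A → Q at (1, 3): 8 steps

P is closer (1 steps vs 8 steps).

Path to P:

┌─┬───┬─┐
│A│   │ │
│ │ ╷ │ │
│P│ │ │ │
│ │ │ │ │
│ │ │ │ │
│ ╵ └─┘ │
│       │
└───────┘

Path to Q:

┌─┬───┬─┐
│A│   │ │
│ │ ╷ │ │
│↓│ │ │Q│
│ │ │ │ │
│↓│ │ │↑│
│ ╵ └─┘ │
│↳ → → ↑│
└───────┘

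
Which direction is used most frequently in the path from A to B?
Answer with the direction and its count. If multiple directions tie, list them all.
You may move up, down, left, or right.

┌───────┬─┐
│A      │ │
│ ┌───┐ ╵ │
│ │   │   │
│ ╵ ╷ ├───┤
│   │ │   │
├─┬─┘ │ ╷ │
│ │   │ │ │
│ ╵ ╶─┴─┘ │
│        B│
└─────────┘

Directions: down, down, right, up, right, down, down, left, down, right, right, right
Counts: {'down': 5, 'right': 5, 'up': 1, 'left': 1}
Most common: down and right (tied at 5 times each)

Solution:

┌───────┬─┐
│A      │ │
│ ┌───┐ ╵ │
│↓│↱ ↓│   │
│ ╵ ╷ ├───┤
│↳ ↑│↓│   │
├─┬─┘ │ ╷ │
│ │↓ ↲│ │ │
│ ╵ ╶─┴─┘ │
│  ↳ → → B│
└─────────┘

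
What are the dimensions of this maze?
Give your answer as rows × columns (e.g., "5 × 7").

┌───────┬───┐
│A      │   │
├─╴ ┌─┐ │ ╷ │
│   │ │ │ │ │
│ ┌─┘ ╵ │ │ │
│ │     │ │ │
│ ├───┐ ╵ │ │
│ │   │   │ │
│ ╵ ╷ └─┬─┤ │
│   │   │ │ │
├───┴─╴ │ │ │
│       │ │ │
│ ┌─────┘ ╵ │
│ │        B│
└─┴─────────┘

Counting the maze dimensions:
Rows (vertical): 7
Columns (horizontal): 6
Dimensions: 7 × 6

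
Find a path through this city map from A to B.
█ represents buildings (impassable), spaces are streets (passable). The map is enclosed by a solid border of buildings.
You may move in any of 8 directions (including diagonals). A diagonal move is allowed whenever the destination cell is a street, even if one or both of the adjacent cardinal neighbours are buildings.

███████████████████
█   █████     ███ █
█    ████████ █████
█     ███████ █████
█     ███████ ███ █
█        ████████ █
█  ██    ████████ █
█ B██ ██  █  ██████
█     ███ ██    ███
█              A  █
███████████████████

Finding the shortest path from A to B:
Movement: 8-directional
Path length: 13 steps
Directions: left → left → left → left → left → left → left → left → left → left → left → up-left → up-left

Solution:

███████████████████
█   █████     ███ █
█    ████████ █████
█     ███████ █████
█     ███████ ███ █
█        ████████ █
█  ██    ████████ █
█ B██ ██  █  ██████
█  ↖  ███ ██    ███
█   ↖←←←←←←←←←←A  █
███████████████████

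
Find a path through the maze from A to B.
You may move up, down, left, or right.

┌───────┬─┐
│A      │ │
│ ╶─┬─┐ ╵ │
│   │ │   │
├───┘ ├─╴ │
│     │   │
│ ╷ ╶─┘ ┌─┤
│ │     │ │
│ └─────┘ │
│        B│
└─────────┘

Finding the shortest path through the maze:
Path length: 18 steps
Directions: right → right → right → down → right → down → left → down → left → left → up → left → down → down → right → right → right → right

Solution:

┌───────┬─┐
│A → → ↓│ │
│ ╶─┬─┐ ╵ │
│   │ │↳ ↓│
├───┘ ├─╴ │
│↓ ↰  │↓ ↲│
│ ╷ ╶─┘ ┌─┤
│↓│↑ ← ↲│ │
│ └─────┘ │
│↳ → → → B│
└─────────┘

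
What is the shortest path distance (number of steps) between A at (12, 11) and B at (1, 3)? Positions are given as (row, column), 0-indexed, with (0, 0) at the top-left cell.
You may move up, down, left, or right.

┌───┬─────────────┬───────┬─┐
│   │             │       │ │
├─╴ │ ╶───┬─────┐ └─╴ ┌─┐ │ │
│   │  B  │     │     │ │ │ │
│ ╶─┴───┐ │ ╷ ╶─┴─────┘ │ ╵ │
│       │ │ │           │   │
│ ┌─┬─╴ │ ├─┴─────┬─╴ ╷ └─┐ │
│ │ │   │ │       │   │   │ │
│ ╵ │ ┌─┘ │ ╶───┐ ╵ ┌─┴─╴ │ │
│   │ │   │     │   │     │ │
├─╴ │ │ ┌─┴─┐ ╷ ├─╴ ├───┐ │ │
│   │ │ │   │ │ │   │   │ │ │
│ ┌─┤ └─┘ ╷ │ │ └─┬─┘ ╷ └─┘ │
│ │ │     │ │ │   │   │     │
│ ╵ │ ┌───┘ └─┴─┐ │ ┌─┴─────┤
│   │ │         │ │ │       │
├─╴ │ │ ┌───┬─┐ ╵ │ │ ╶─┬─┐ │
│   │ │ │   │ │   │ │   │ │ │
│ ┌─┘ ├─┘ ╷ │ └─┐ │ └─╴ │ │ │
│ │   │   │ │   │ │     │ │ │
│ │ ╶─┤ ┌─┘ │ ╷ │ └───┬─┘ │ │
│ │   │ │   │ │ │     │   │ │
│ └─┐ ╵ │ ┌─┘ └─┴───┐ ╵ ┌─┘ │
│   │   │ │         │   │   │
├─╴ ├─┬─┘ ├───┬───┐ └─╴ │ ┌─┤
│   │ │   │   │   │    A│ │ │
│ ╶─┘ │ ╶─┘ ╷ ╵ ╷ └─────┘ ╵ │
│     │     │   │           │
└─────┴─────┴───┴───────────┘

Finding path from (12, 11) to (1, 3):
Path: (12,11) → (11,11) → (11,10) → (10,10) → (10,9) → (10,8) → (9,8) → (8,8) → (8,7) → (7,7) → (7,6) → (7,5) → (6,5) → (5,5) → (5,4) → (6,4) → (6,3) → (6,2) → (7,2) → (8,2) → (9,2) → (9,1) → (10,1) → (10,2) → (11,2) → (11,3) → (10,3) → (9,3) → (9,4) → (8,4) → (8,5) → (9,5) → (10,5) → (10,4) → (11,4) → (12,4) → (12,3) → (13,3) → (13,4) → (13,5) → (12,5) → (12,6) → (13,6) → (13,7) → (12,7) → (12,8) → (13,8) → (13,9) → (13,10) → (13,11) → (13,12) → (12,12) → (11,12) → (11,13) → (10,13) → (9,13) → (8,13) → (7,13) → (7,12) → (7,11) → (7,10) → (8,10) → (8,11) → (9,11) → (9,10) → (9,9) → (8,9) → (7,9) → (6,9) → (6,10) → (5,10) → (5,11) → (6,11) → (6,12) → (6,13) → (5,13) → (4,13) → (3,13) → (2,13) → (2,12) → (1,12) → (0,12) → (0,11) → (0,10) → (1,10) → (1,9) → (1,8) → (0,8) → (0,7) → (0,6) → (0,5) → (0,4) → (0,3) → (0,2) → (1,2) → (1,3)
Distance: 95 steps

Solution:

┌───┬─────────────┬───────┬─┐
│   │↓ ← ← ← ← ← ↰│  ↓ ← ↰│ │
├─╴ │ ╶───┬─────┐ └─╴ ┌─┐ │ │
│   │↳ B  │     │↑ ← ↲│ │↑│ │
│ ╶─┴───┐ │ ╷ ╶─┴─────┘ │ ╵ │
│       │ │ │           │↑ ↰│
│ ┌─┬─╴ │ ├─┴─────┬─╴ ╷ └─┐ │
│ │ │   │ │       │   │   │↑│
│ ╵ │ ┌─┘ │ ╶───┐ ╵ ┌─┴─╴ │ │
│   │ │   │     │   │     │↑│
├─╴ │ │ ┌─┴─┐ ╷ ├─╴ ├───┐ │ │
│   │ │ │↓ ↰│ │ │   │↱ ↓│ │↑│
│ ┌─┤ └─┘ ╷ │ │ └─┬─┘ ╷ └─┘ │
│ │ │↓ ← ↲│↑│ │   │↱ ↑│↳ → ↑│
│ ╵ │ ┌───┘ └─┴─┐ │ ┌─┴─────┤
│   │↓│    ↑ ← ↰│ │↑│↓ ← ← ↰│
├─╴ │ │ ┌───┬─┐ ╵ │ │ ╶─┬─┐ │
│   │↓│ │↱ ↓│ │↑ ↰│↑│↳ ↓│ │↑│
│ ┌─┘ ├─┘ ╷ │ └─┐ │ └─╴ │ │ │
│ │↓ ↲│↱ ↑│↓│   │↑│↑ ← ↲│ │↑│
│ │ ╶─┤ ┌─┘ │ ╷ │ └───┬─┘ │ │
│ │↳ ↓│↑│↓ ↲│ │ │↑ ← ↰│   │↑│
│ └─┐ ╵ │ ┌─┘ └─┴───┐ ╵ ┌─┘ │
│   │↳ ↑│↓│         │↑ ↰│↱ ↑│
├─╴ ├─┬─┘ ├───┬───┐ └─╴ │ ┌─┤
│   │ │↓ ↲│↱ ↓│↱ ↓│    A│↑│ │
│ ╶─┘ │ ╶─┘ ╷ ╵ ╷ └─────┘ ╵ │
│     │↳ → ↑│↳ ↑│↳ → → → ↑  │
└─────┴─────┴───┴───────────┘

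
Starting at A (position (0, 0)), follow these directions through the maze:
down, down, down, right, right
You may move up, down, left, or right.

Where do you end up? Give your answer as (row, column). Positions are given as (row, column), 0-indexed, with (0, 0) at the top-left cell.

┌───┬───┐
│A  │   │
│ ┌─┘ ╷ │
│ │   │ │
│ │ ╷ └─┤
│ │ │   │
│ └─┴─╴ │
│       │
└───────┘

Following directions step by step:
Start: (0, 0)
  down: (0, 0) → (1, 0)
  down: (1, 0) → (2, 0)
  down: (2, 0) → (3, 0)
  right: (3, 0) → (3, 1)
  right: (3, 1) → (3, 2)
Final position: (3, 2)

Path taken:

┌───┬───┐
│A  │   │
│ ┌─┘ ╷ │
│↓│   │ │
│ │ ╷ └─┤
│↓│ │   │
│ └─┴─╴ │
│↳ → B  │
└───────┘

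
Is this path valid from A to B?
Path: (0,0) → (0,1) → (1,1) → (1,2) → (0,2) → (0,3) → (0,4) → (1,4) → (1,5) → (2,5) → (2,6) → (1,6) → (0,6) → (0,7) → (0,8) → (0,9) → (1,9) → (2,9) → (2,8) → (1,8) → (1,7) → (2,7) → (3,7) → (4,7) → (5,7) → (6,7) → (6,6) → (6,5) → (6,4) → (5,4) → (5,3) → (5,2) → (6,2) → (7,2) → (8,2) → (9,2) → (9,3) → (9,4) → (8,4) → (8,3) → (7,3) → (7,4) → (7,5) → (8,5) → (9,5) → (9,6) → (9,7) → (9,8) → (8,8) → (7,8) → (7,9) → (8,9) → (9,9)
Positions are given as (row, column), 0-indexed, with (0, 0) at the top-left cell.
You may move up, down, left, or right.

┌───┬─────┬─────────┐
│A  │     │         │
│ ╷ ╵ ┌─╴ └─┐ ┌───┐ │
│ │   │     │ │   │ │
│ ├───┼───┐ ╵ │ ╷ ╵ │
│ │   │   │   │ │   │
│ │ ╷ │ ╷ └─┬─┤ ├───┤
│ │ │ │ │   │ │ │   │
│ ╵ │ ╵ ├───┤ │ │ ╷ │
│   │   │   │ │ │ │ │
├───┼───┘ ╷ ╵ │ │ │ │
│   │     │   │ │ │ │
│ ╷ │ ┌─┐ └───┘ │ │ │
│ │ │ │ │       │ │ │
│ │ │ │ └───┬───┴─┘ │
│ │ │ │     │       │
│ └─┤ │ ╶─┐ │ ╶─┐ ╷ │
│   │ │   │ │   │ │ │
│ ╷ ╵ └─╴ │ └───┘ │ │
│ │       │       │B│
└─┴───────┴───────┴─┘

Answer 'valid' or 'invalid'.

Checking path validity:
Result: All consecutive moves are passable.

valid

Correct solution:

┌───┬─────┬─────────┐
│A ↓│↱ → ↓│  ↱ → → ↓│
│ ╷ ╵ ┌─╴ └─┐ ┌───┐ │
│ │↳ ↑│  ↳ ↓│↑│↓ ↰│↓│
│ ├───┼───┐ ╵ │ ╷ ╵ │
│ │   │   │↳ ↑│↓│↑ ↲│
│ │ ╷ │ ╷ └─┬─┤ ├───┤
│ │ │ │ │   │ │↓│   │
│ ╵ │ ╵ ├───┤ │ │ ╷ │
│   │   │   │ │↓│ │ │
├───┼───┘ ╷ ╵ │ │ │ │
│   │↓ ← ↰│   │↓│ │ │
│ ╷ │ ┌─┐ └───┘ │ │ │
│ │ │↓│ │↑ ← ← ↲│ │ │
│ │ │ │ └───┬───┴─┘ │
│ │ │↓│↱ → ↓│    ↱ ↓│
│ └─┤ │ ╶─┐ │ ╶─┐ ╷ │
│   │↓│↑ ↰│↓│   │↑│↓│
│ ╷ ╵ └─╴ │ └───┘ │ │
│ │  ↳ → ↑│↳ → → ↑│B│
└─┴───────┴───────┴─┘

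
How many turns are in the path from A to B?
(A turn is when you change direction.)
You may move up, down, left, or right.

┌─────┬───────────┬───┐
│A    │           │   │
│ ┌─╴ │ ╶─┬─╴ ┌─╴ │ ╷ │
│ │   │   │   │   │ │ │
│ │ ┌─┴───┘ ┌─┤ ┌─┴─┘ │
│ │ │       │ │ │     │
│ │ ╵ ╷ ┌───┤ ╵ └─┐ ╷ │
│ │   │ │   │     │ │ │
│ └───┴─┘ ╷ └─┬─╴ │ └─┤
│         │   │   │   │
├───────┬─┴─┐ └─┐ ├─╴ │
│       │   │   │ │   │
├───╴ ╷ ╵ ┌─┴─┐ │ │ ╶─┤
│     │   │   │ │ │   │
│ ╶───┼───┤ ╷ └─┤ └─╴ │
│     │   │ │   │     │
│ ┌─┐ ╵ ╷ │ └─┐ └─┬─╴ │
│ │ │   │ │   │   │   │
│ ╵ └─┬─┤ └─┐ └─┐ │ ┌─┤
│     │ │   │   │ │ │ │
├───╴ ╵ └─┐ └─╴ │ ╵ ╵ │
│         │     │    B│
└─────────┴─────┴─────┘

Directions: right, right, down, left, down, down, right, up, right, right, right, up, right, up, right, right, down, left, down, down, right, down, down, down, down, right, right, down, left, down, down, right
Number of turns: 20

Solution:

┌─────┬───────────┬───┐
│A → ↓│      ↱ → ↓│   │
│ ┌─╴ │ ╶─┬─╴ ┌─╴ │ ╷ │
│ │↓ ↲│   │↱ ↑│↓ ↲│ │ │
│ │ ┌─┴───┘ ┌─┤ ┌─┴─┘ │
│ │↓│↱ → → ↑│ │↓│     │
│ │ ╵ ╷ ┌───┤ ╵ └─┐ ╷ │
│ │↳ ↑│ │   │  ↳ ↓│ │ │
│ └───┴─┘ ╷ └─┬─╴ │ └─┤
│         │   │  ↓│   │
├───────┬─┴─┐ └─┐ ├─╴ │
│       │   │   │↓│   │
├───╴ ╷ ╵ ┌─┴─┐ │ │ ╶─┤
│     │   │   │ │↓│   │
│ ╶───┼───┤ ╷ └─┤ └─╴ │
│     │   │ │   │↳ → ↓│
│ ┌─┐ ╵ ╷ │ └─┐ └─┬─╴ │
│ │ │   │ │   │   │↓ ↲│
│ ╵ └─┬─┤ └─┐ └─┐ │ ┌─┤
│     │ │   │   │ │↓│ │
├───╴ ╵ └─┐ └─╴ │ ╵ ╵ │
│         │     │  ↳ B│
└─────────┴─────┴─────┘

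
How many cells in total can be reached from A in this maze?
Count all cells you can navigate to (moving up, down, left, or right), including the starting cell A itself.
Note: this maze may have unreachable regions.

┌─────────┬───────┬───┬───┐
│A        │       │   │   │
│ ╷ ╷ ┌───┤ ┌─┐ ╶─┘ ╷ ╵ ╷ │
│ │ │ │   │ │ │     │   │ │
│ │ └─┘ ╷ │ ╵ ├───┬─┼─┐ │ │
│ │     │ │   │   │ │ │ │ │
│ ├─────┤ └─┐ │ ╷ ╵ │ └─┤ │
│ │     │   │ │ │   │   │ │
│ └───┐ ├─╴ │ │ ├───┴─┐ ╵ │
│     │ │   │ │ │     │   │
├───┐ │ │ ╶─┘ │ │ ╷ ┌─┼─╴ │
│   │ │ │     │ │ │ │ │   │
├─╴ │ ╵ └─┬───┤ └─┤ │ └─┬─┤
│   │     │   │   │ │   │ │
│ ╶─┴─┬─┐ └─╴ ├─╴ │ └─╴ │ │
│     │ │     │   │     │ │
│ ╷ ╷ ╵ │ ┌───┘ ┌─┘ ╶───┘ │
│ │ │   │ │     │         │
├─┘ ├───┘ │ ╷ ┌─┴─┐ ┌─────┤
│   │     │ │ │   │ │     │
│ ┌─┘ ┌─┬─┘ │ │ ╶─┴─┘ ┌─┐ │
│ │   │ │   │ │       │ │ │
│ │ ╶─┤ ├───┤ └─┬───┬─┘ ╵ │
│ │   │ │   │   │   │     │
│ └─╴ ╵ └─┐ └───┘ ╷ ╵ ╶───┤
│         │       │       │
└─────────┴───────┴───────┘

Using BFS/flood-fill to find all reachable cells from A:
Maze size: 13 × 13 = 169 total cells
68 cell(s) are walled off and cannot be reached from A.
Reachable cells: 101

Reachable region (· marks reachable cells):

┌─────────┬───────┬───┬───┐
│A · · · ·│· · · ·│· ·│· ·│
│ ╷ ╷ ┌───┤ ┌─┐ ╶─┘ ╷ ╵ ╷ │
│·│·│·│· ·│·│·│· · ·│· ·│·│
│ │ └─┘ ╷ │ ╵ ├───┬─┼─┐ │ │
│·│· · ·│·│· ·│   │ │·│·│·│
│ ├─────┤ └─┐ │ ╷ ╵ │ └─┤ │
│·│· · ·│· ·│·│ │   │· ·│·│
│ └───┐ ├─╴ │ │ ├───┴─┐ ╵ │
│· · ·│·│· ·│·│ │     │· ·│
├───┐ │ │ ╶─┘ │ │ ╷ ┌─┼─╴ │
│· ·│·│·│· · ·│ │ │ │ │· ·│
├─╴ │ ╵ └─┬───┤ └─┤ │ └─┬─┤
│· ·│· · ·│· ·│   │ │   │ │
│ ╶─┴─┬─┐ └─╴ ├─╴ │ └─╴ │ │
│· · ·│·│· · ·│   │     │ │
│ ╷ ╷ ╵ │ ┌───┘ ┌─┘ ╶───┘ │
│·│·│· ·│·│     │         │
├─┘ ├───┘ │ ╷ ┌─┴─┐ ┌─────┤
│· ·│· · ·│ │ │   │ │     │
│ ┌─┘ ┌─┬─┘ │ │ ╶─┴─┘ ┌─┐ │
│·│· ·│·│   │ │       │ │ │
│ │ ╶─┤ ├───┤ └─┬───┬─┘ ╵ │
│·│· ·│·│   │   │   │     │
│ └─╴ ╵ └─┐ └───┘ ╷ ╵ ╶───┤
│· · · · ·│       │       │
└─────────┴───────┴───────┘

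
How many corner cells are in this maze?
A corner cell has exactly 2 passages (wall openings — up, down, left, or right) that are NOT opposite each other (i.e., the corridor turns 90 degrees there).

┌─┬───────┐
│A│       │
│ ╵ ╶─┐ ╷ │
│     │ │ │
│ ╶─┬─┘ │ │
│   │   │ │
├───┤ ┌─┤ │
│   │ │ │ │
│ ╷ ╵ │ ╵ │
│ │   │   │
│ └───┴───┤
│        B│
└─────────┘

Counting corner cells (2 non-opposite passages):
Total corners: 12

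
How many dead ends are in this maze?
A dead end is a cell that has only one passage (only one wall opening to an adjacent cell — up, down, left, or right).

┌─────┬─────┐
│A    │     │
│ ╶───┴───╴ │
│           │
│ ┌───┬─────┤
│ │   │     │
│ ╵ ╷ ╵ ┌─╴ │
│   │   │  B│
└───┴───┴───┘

Checking each cell for number of passages:

Dead ends found at positions:
  (0, 2)
  (0, 3)
  (3, 4)
Total dead ends: 3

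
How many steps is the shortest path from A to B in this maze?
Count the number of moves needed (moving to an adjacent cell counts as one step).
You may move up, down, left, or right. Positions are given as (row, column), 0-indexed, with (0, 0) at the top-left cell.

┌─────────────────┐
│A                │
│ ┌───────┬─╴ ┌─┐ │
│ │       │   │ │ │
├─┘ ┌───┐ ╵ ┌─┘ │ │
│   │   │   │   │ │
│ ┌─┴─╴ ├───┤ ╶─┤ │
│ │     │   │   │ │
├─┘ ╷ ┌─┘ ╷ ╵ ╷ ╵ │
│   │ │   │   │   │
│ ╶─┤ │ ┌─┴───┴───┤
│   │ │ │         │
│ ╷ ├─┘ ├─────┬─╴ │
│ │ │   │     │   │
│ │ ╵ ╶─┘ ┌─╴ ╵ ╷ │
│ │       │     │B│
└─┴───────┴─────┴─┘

Using BFS to find shortest path:
Start: (0, 0), End: (7, 8)
Path found:
(0,0) → (0,1) → (0,2) → (0,3) → (0,4) → (0,5) → (0,6) → (0,7) → (0,8) → (1,8) → (2,8) → (3,8) → (4,8) → (4,7) → (3,7) → (3,6) → (4,6) → (4,5) → (3,5) → (3,4) → (4,4) → (4,3) → (5,3) → (6,3) → (6,2) → (7,2) → (7,3) → (7,4) → (6,4) → (6,5) → (6,6) → (7,6) → (7,7) → (6,7) → (6,8) → (7,8)
Number of steps: 35

Solution:

┌─────────────────┐
│A → → → → → → → ↓│
│ ┌───────┬─╴ ┌─┐ │
│ │       │   │ │↓│
├─┘ ┌───┐ ╵ ┌─┘ │ │
│   │   │   │   │↓│
│ ┌─┴─╴ ├───┤ ╶─┤ │
│ │     │↓ ↰│↓ ↰│↓│
├─┘ ╷ ┌─┘ ╷ ╵ ╷ ╵ │
│   │ │↓ ↲│↑ ↲│↑ ↲│
│ ╶─┤ │ ┌─┴───┴───┤
│   │ │↓│         │
│ ╷ ├─┘ ├─────┬─╴ │
│ │ │↓ ↲│↱ → ↓│↱ ↓│
│ │ ╵ ╶─┘ ┌─╴ ╵ ╷ │
│ │  ↳ → ↑│  ↳ ↑│B│
└─┴───────┴─────┴─┘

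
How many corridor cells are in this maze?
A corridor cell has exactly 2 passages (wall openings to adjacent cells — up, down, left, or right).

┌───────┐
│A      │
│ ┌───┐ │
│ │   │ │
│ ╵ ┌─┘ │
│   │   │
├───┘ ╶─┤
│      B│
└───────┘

Counting cells with exactly 2 passages:
Total corridor cells: 12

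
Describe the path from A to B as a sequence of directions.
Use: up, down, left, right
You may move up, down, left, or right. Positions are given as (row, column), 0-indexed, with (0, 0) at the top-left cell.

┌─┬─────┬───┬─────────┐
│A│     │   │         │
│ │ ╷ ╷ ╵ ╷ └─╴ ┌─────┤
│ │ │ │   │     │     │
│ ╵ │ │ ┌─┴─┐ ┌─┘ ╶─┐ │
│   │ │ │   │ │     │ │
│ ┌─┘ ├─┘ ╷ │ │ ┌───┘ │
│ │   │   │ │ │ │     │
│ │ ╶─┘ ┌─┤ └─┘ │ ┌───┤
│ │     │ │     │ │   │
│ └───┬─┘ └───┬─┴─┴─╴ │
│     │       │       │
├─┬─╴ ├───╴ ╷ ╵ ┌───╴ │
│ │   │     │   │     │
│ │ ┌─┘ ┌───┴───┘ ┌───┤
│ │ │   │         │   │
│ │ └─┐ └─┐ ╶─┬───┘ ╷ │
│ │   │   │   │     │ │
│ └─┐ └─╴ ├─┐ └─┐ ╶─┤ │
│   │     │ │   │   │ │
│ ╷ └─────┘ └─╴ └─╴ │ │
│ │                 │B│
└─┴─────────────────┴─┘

Finding the path and converting it to directions:
Path through cells: (0,0) → (1,0) → (2,0) → (3,0) → (4,0) → (5,0) → (5,1) → (5,2) → (6,2) → (6,1) → (7,1) → (8,1) → (8,2) → (9,2) → (9,3) → (9,4) → (8,4) → (8,3) → (7,3) → (6,3) → (6,4) → (6,5) → (5,5) → (5,6) → (6,6) → (6,7) → (5,7) → (5,8) → (5,9) → (5,10) → (6,10) → (6,9) → (6,8) → (7,8) → (7,7) → (7,6) → (7,5) → (8,5) → (8,6) → (9,6) → (9,7) → (10,7) → (10,8) → (10,9) → (9,9) → (9,8) → (8,8) → (8,9) → (7,9) → (7,10) → (8,10) → (9,10) → (10,10)
Directions: down, down, down, down, down, right, right, down, left, down, down, right, down, right, right, up, left, up, up, right, right, up, right, down, right, up, right, right, right, down, left, left, down, left, left, left, down, right, down, right, down, right, right, up, left, up, right, up, right, down, down, down

Solution:

┌─┬─────┬───┬─────────┐
│A│     │   │         │
│ │ ╷ ╷ ╵ ╷ └─╴ ┌─────┤
│↓│ │ │   │     │     │
│ ╵ │ │ ┌─┴─┐ ┌─┘ ╶─┐ │
│↓  │ │ │   │ │     │ │
│ ┌─┘ ├─┘ ╷ │ │ ┌───┘ │
│↓│   │   │ │ │ │     │
│ │ ╶─┘ ┌─┤ └─┘ │ ┌───┤
│↓│     │ │     │ │   │
│ └───┬─┘ └───┬─┴─┴─╴ │
│↳ → ↓│    ↱ ↓│↱ → → ↓│
├─┬─╴ ├───╴ ╷ ╵ ┌───╴ │
│ │↓ ↲│↱ → ↑│↳ ↑│↓ ← ↲│
│ │ ┌─┘ ┌───┴───┘ ┌───┤
│ │↓│  ↑│  ↓ ← ← ↲│↱ ↓│
│ │ └─┐ └─┐ ╶─┬───┘ ╷ │
│ │↳ ↓│↑ ↰│↳ ↓│  ↱ ↑│↓│
│ └─┐ └─╴ ├─┐ └─┐ ╶─┤ │
│   │↳ → ↑│ │↳ ↓│↑ ↰│↓│
│ ╷ └─────┘ └─╴ └─╴ │ │
│ │            ↳ → ↑│B│
└─┴─────────────────┴─┘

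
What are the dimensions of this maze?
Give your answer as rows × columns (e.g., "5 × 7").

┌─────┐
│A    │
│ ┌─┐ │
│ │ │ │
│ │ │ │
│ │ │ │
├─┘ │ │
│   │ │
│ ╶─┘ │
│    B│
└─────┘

Counting the maze dimensions:
Rows (vertical): 5
Columns (horizontal): 3
Dimensions: 5 × 3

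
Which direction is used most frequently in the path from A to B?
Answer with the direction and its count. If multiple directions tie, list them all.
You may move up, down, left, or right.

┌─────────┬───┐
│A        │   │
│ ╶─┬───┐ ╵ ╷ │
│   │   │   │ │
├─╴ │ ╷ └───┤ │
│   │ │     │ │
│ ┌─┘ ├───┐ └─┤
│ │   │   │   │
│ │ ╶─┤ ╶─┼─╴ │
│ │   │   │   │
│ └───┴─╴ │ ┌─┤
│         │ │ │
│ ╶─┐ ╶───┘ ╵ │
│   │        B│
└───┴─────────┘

Directions: down, right, down, left, down, down, down, right, right, down, right, right, right, right
Counts: {'down': 6, 'right': 7, 'left': 1}
Most common: right (7 times)

Solution:

┌─────────┬───┐
│A        │   │
│ ╶─┬───┐ ╵ ╷ │
│↳ ↓│   │   │ │
├─╴ │ ╷ └───┤ │
│↓ ↲│ │     │ │
│ ┌─┘ ├───┐ └─┤
│↓│   │   │   │
│ │ ╶─┤ ╶─┼─╴ │
│↓│   │   │   │
│ └───┴─╴ │ ┌─┤
│↳ → ↓    │ │ │
│ ╶─┐ ╶───┘ ╵ │
│   │↳ → → → B│
└───┴─────────┘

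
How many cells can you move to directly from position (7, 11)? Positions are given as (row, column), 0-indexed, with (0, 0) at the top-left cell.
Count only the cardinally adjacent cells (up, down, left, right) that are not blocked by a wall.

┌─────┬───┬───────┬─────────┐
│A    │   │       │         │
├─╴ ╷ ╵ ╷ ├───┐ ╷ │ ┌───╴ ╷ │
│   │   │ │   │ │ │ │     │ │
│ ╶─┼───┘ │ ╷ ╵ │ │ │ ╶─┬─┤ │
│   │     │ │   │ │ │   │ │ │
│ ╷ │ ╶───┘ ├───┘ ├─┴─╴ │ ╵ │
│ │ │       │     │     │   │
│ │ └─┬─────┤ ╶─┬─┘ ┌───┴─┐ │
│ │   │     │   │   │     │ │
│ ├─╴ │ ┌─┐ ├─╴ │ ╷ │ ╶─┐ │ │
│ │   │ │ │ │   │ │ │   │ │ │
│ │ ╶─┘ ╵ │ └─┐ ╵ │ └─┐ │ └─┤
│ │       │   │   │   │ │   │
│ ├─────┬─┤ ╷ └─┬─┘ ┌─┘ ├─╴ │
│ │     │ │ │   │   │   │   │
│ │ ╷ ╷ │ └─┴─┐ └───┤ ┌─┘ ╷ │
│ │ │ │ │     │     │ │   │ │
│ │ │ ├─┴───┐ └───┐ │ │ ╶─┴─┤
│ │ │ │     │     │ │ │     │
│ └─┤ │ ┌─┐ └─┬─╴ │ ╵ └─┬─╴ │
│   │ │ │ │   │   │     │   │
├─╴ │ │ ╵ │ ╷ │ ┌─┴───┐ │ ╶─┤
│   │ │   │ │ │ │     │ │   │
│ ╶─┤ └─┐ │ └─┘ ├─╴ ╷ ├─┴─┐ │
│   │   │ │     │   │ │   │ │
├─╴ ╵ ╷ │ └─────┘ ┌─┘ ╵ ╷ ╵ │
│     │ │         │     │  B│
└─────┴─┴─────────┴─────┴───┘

Checking passable neighbors of (7, 11):
Neighbors: (6, 11), (7, 10)
Count: 2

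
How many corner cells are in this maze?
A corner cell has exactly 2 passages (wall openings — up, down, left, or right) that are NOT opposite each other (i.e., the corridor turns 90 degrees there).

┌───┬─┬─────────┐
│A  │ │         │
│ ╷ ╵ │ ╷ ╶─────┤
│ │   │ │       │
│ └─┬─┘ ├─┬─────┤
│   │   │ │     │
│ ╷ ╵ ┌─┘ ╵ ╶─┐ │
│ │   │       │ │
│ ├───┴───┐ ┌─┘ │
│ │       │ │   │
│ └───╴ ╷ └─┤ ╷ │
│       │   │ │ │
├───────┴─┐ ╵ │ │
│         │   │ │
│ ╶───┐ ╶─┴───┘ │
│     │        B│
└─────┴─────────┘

Counting corner cells (2 non-opposite passages):
Total corners: 25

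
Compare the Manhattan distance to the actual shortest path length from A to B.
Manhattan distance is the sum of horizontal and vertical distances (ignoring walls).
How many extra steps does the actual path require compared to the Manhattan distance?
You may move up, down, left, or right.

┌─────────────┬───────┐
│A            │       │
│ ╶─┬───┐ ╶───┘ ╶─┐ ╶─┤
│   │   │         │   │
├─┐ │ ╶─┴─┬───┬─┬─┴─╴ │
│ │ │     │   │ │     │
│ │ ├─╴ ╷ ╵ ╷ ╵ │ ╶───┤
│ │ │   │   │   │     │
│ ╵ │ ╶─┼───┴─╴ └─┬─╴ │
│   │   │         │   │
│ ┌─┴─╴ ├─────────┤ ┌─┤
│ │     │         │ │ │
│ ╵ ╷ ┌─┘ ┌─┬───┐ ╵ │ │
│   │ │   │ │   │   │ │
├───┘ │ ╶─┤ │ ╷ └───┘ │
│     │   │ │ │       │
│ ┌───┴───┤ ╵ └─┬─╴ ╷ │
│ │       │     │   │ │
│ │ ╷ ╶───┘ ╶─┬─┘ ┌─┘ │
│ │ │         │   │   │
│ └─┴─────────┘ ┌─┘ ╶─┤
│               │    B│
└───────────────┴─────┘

Manhattan distance: |10 - 0| + |10 - 0| = 20
Actual path length: 36
Extra steps: 36 - 20 = 16

Solution:

┌─────────────┬───────┐
│A            │       │
│ ╶─┬───┐ ╶───┘ ╶─┐ ╶─┤
│↳ ↓│   │         │   │
├─┐ │ ╶─┴─┬───┬─┬─┴─╴ │
│ │↓│     │   │ │     │
│ │ ├─╴ ╷ ╵ ╷ ╵ │ ╶───┤
│ │↓│   │   │   │     │
│ ╵ │ ╶─┼───┴─╴ └─┬─╴ │
│↓ ↲│   │         │   │
│ ┌─┴─╴ ├─────────┤ ┌─┤
│↓│↱ ↓  │         │ │ │
│ ╵ ╷ ┌─┘ ┌─┬───┐ ╵ │ │
│↳ ↑│↓│   │ │   │   │ │
├───┘ │ ╶─┤ │ ╷ └───┘ │
│↓ ← ↲│   │ │ │    ↱ ↓│
│ ┌───┴───┤ ╵ └─┬─╴ ╷ │
│↓│       │     │↱ ↑│↓│
│ │ ╷ ╶───┘ ╶─┬─┘ ┌─┘ │
│↓│ │         │↱ ↑│↓ ↲│
│ └─┴─────────┘ ┌─┘ ╶─┤
│↳ → → → → → → ↑│  ↳ B│
└───────────────┴─────┘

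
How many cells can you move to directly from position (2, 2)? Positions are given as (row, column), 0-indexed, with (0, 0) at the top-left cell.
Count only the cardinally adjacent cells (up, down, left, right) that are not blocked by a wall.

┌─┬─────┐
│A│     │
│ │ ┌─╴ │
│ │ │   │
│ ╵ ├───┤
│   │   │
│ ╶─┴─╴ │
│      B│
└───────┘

Checking passable neighbors of (2, 2):
Neighbors: (2, 3)
Count: 1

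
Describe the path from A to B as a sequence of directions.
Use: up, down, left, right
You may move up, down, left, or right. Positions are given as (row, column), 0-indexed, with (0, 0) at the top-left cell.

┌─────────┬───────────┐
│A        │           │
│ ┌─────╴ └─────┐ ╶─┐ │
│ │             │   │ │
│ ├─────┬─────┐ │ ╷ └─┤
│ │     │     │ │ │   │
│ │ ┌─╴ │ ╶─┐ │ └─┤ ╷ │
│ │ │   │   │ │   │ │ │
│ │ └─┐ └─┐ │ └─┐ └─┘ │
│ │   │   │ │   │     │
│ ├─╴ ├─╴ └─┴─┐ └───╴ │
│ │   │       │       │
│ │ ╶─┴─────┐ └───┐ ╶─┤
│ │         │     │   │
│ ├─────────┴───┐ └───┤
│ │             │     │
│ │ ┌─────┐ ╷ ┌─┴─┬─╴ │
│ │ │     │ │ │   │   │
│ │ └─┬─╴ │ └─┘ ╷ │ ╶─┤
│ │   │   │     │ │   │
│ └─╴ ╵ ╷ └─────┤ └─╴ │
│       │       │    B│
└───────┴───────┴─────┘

Finding the path and converting it to directions:
Path through cells: (0,0) → (1,0) → (2,0) → (3,0) → (4,0) → (5,0) → (6,0) → (7,0) → (8,0) → (9,0) → (10,0) → (10,1) → (10,2) → (9,2) → (9,1) → (8,1) → (7,1) → (7,2) → (7,3) → (7,4) → (7,5) → (8,5) → (9,5) → (9,6) → (9,7) → (8,7) → (8,8) → (9,8) → (10,8) → (10,9) → (10,10)
Directions: down, down, down, down, down, down, down, down, down, down, right, right, up, left, up, up, right, right, right, right, down, down, right, right, up, right, down, down, right, right

Solution:

┌─────────┬───────────┐
│A        │           │
│ ┌─────╴ └─────┐ ╶─┐ │
│↓│             │   │ │
│ ├─────┬─────┐ │ ╷ └─┤
│↓│     │     │ │ │   │
│ │ ┌─╴ │ ╶─┐ │ └─┤ ╷ │
│↓│ │   │   │ │   │ │ │
│ │ └─┐ └─┐ │ └─┐ └─┘ │
│↓│   │   │ │   │     │
│ ├─╴ ├─╴ └─┴─┐ └───╴ │
│↓│   │       │       │
│ │ ╶─┴─────┐ └───┐ ╶─┤
│↓│         │     │   │
│ ├─────────┴───┐ └───┤
│↓│↱ → → → ↓    │     │
│ │ ┌─────┐ ╷ ┌─┴─┬─╴ │
│↓│↑│     │↓│ │↱ ↓│   │
│ │ └─┬─╴ │ └─┘ ╷ │ ╶─┤
│↓│↑ ↰│   │↳ → ↑│↓│   │
│ └─╴ ╵ ╷ └─────┤ └─╴ │
│↳ → ↑  │       │↳ → B│
└───────┴───────┴─────┘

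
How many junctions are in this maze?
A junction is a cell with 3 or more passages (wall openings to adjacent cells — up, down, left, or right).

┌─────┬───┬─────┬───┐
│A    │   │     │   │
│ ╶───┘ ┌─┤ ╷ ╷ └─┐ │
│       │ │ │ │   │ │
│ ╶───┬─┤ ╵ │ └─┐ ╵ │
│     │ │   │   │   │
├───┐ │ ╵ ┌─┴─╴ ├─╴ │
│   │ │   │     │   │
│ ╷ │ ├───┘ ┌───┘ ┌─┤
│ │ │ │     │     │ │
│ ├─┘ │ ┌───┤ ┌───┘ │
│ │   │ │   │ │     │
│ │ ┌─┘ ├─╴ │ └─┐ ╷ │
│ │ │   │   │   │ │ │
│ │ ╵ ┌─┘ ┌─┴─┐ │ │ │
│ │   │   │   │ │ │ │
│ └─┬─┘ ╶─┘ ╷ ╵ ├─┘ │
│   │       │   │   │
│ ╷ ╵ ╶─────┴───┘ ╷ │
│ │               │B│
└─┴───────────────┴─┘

Checking each cell for number of passages:

Junctions found (3+ passages):
  (0, 6): 3 passages
  (1, 0): 3 passages
  (2, 4): 3 passages
  (2, 9): 3 passages
  (5, 8): 3 passages
  (5, 9): 3 passages
  (8, 0): 3 passages
  (8, 3): 3 passages
  (8, 9): 3 passages
  (9, 2): 3 passages
Total junctions: 10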